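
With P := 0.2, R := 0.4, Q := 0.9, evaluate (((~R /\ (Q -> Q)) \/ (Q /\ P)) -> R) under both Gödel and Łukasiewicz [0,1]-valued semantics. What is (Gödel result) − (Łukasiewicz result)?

0.20

Gödel evaluation:
  ~R: Gödel ¬ of 0.4 = 0 (operand ≠ 0)
  (Q -> Q): 0.9 ≤ 0.9, so result = 1
  (~R /\ (Q -> Q)) = min(0, 1) = 0
  (Q /\ P) = min(0.9, 0.2) = 0.2
  ((~R /\ (Q -> Q)) \/ (Q /\ P)) = max(0, 0.2) = 0.2
  (((~R /\ (Q -> Q)) \/ (Q /\ P)) -> R): 0.2 ≤ 0.4, so result = 1
  Gödel value = 1
Łukasiewicz evaluation:
  ~R: Łukasiewicz ¬ gives 1 − 0.4 = 0.6
  (Q -> Q): min(1, 1 − 0.9 + 0.9) = 1
  (~R /\ (Q -> Q)) = min(0.6, 1) = 0.6
  (Q /\ P) = min(0.9, 0.2) = 0.2
  ((~R /\ (Q -> Q)) \/ (Q /\ P)) = max(0.6, 0.2) = 0.6
  (((~R /\ (Q -> Q)) \/ (Q /\ P)) -> R): min(1, 1 − 0.6 + 0.4) = 0.8
  Łukasiewicz value = 0.8
Difference: 1 − 0.8 = 0.20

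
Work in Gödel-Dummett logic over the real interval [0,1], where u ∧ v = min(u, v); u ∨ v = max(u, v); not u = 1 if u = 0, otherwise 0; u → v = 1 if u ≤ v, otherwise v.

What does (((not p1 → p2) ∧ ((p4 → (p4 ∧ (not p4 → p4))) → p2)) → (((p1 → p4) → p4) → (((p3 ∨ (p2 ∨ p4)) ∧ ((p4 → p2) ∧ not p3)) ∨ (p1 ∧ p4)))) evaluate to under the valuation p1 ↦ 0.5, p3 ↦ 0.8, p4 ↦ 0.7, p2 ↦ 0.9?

not p1: Gödel ¬ of 0.5 = 0 (operand ≠ 0)
(not p1 → p2): 0 ≤ 0.9, so result = 1
not p4: Gödel ¬ of 0.7 = 0 (operand ≠ 0)
(not p4 → p4): 0 ≤ 0.7, so result = 1
(p4 ∧ (not p4 → p4)) = min(0.7, 1) = 0.7
(p4 → (p4 ∧ (not p4 → p4))): 0.7 ≤ 0.7, so result = 1
((p4 → (p4 ∧ (not p4 → p4))) → p2): 1 > 0.9, so result = 0.9
((not p1 → p2) ∧ ((p4 → (p4 ∧ (not p4 → p4))) → p2)) = min(1, 0.9) = 0.9
(p1 → p4): 0.5 ≤ 0.7, so result = 1
((p1 → p4) → p4): 1 > 0.7, so result = 0.7
(p2 ∨ p4) = max(0.9, 0.7) = 0.9
(p3 ∨ (p2 ∨ p4)) = max(0.8, 0.9) = 0.9
(p4 → p2): 0.7 ≤ 0.9, so result = 1
not p3: Gödel ¬ of 0.8 = 0 (operand ≠ 0)
((p4 → p2) ∧ not p3) = min(1, 0) = 0
((p3 ∨ (p2 ∨ p4)) ∧ ((p4 → p2) ∧ not p3)) = min(0.9, 0) = 0
(p1 ∧ p4) = min(0.5, 0.7) = 0.5
(((p3 ∨ (p2 ∨ p4)) ∧ ((p4 → p2) ∧ not p3)) ∨ (p1 ∧ p4)) = max(0, 0.5) = 0.5
(((p1 → p4) → p4) → (((p3 ∨ (p2 ∨ p4)) ∧ ((p4 → p2) ∧ not p3)) ∨ (p1 ∧ p4))): 0.7 > 0.5, so result = 0.5
(((not p1 → p2) ∧ ((p4 → (p4 ∧ (not p4 → p4))) → p2)) → (((p1 → p4) → p4) → (((p3 ∨ (p2 ∨ p4)) ∧ ((p4 → p2) ∧ not p3)) ∨ (p1 ∧ p4)))): 0.9 > 0.5, so result = 0.5

0.50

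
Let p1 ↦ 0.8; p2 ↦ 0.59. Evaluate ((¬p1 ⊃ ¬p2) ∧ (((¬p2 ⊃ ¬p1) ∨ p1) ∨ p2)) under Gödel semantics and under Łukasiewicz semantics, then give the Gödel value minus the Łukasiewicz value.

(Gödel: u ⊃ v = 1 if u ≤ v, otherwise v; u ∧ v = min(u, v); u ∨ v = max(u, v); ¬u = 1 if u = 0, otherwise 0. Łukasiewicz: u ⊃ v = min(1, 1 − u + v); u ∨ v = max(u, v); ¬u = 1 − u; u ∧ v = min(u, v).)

Gödel evaluation:
  ¬p1: Gödel ¬ of 0.8 = 0 (operand ≠ 0)
  ¬p2: Gödel ¬ of 0.59 = 0 (operand ≠ 0)
  (¬p1 ⊃ ¬p2): 0 ≤ 0, so result = 1
  ¬p2: Gödel ¬ of 0.59 = 0 (operand ≠ 0)
  ¬p1: Gödel ¬ of 0.8 = 0 (operand ≠ 0)
  (¬p2 ⊃ ¬p1): 0 ≤ 0, so result = 1
  ((¬p2 ⊃ ¬p1) ∨ p1) = max(1, 0.8) = 1
  (((¬p2 ⊃ ¬p1) ∨ p1) ∨ p2) = max(1, 0.59) = 1
  ((¬p1 ⊃ ¬p2) ∧ (((¬p2 ⊃ ¬p1) ∨ p1) ∨ p2)) = min(1, 1) = 1
  Gödel value = 1
Łukasiewicz evaluation:
  ¬p1: Łukasiewicz ¬ gives 1 − 0.8 = 0.2
  ¬p2: Łukasiewicz ¬ gives 1 − 0.59 = 0.41
  (¬p1 ⊃ ¬p2): min(1, 1 − 0.2 + 0.41) = 1
  ¬p2: Łukasiewicz ¬ gives 1 − 0.59 = 0.41
  ¬p1: Łukasiewicz ¬ gives 1 − 0.8 = 0.2
  (¬p2 ⊃ ¬p1): min(1, 1 − 0.41 + 0.2) = 0.79
  ((¬p2 ⊃ ¬p1) ∨ p1) = max(0.79, 0.8) = 0.8
  (((¬p2 ⊃ ¬p1) ∨ p1) ∨ p2) = max(0.8, 0.59) = 0.8
  ((¬p1 ⊃ ¬p2) ∧ (((¬p2 ⊃ ¬p1) ∨ p1) ∨ p2)) = min(1, 0.8) = 0.8
  Łukasiewicz value = 0.8
Difference: 1 − 0.8 = 0.20

0.20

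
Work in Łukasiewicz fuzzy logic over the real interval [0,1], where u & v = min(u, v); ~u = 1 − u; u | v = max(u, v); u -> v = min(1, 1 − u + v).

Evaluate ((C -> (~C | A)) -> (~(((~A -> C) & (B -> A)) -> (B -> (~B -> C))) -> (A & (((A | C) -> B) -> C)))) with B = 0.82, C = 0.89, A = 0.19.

~C: Łukasiewicz ¬ gives 1 − 0.89 = 0.11
(~C | A) = max(0.11, 0.19) = 0.19
(C -> (~C | A)): min(1, 1 − 0.89 + 0.19) = 0.3
~A: Łukasiewicz ¬ gives 1 − 0.19 = 0.81
(~A -> C): min(1, 1 − 0.81 + 0.89) = 1
(B -> A): min(1, 1 − 0.82 + 0.19) = 0.37
((~A -> C) & (B -> A)) = min(1, 0.37) = 0.37
~B: Łukasiewicz ¬ gives 1 − 0.82 = 0.18
(~B -> C): min(1, 1 − 0.18 + 0.89) = 1
(B -> (~B -> C)): min(1, 1 − 0.82 + 1) = 1
(((~A -> C) & (B -> A)) -> (B -> (~B -> C))): min(1, 1 − 0.37 + 1) = 1
~(((~A -> C) & (B -> A)) -> (B -> (~B -> C))): Łukasiewicz ¬ gives 1 − 1 = 0
(A | C) = max(0.19, 0.89) = 0.89
((A | C) -> B): min(1, 1 − 0.89 + 0.82) = 0.93
(((A | C) -> B) -> C): min(1, 1 − 0.93 + 0.89) = 0.96
(A & (((A | C) -> B) -> C)) = min(0.19, 0.96) = 0.19
(~(((~A -> C) & (B -> A)) -> (B -> (~B -> C))) -> (A & (((A | C) -> B) -> C))): min(1, 1 − 0 + 0.19) = 1
((C -> (~C | A)) -> (~(((~A -> C) & (B -> A)) -> (B -> (~B -> C))) -> (A & (((A | C) -> B) -> C)))): min(1, 1 − 0.3 + 1) = 1

1.00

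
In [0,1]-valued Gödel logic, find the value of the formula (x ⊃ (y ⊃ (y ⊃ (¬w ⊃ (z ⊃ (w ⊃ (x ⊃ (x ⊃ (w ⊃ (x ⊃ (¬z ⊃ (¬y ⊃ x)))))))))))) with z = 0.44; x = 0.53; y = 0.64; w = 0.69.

1.00

¬w: Gödel ¬ of 0.69 = 0 (operand ≠ 0)
¬z: Gödel ¬ of 0.44 = 0 (operand ≠ 0)
¬y: Gödel ¬ of 0.64 = 0 (operand ≠ 0)
(¬y ⊃ x): 0 ≤ 0.53, so result = 1
(¬z ⊃ (¬y ⊃ x)): 0 ≤ 1, so result = 1
(x ⊃ (¬z ⊃ (¬y ⊃ x))): 0.53 ≤ 1, so result = 1
(w ⊃ (x ⊃ (¬z ⊃ (¬y ⊃ x)))): 0.69 ≤ 1, so result = 1
(x ⊃ (w ⊃ (x ⊃ (¬z ⊃ (¬y ⊃ x))))): 0.53 ≤ 1, so result = 1
(x ⊃ (x ⊃ (w ⊃ (x ⊃ (¬z ⊃ (¬y ⊃ x)))))): 0.53 ≤ 1, so result = 1
(w ⊃ (x ⊃ (x ⊃ (w ⊃ (x ⊃ (¬z ⊃ (¬y ⊃ x))))))): 0.69 ≤ 1, so result = 1
(z ⊃ (w ⊃ (x ⊃ (x ⊃ (w ⊃ (x ⊃ (¬z ⊃ (¬y ⊃ x)))))))): 0.44 ≤ 1, so result = 1
(¬w ⊃ (z ⊃ (w ⊃ (x ⊃ (x ⊃ (w ⊃ (x ⊃ (¬z ⊃ (¬y ⊃ x))))))))): 0 ≤ 1, so result = 1
(y ⊃ (¬w ⊃ (z ⊃ (w ⊃ (x ⊃ (x ⊃ (w ⊃ (x ⊃ (¬z ⊃ (¬y ⊃ x)))))))))): 0.64 ≤ 1, so result = 1
(y ⊃ (y ⊃ (¬w ⊃ (z ⊃ (w ⊃ (x ⊃ (x ⊃ (w ⊃ (x ⊃ (¬z ⊃ (¬y ⊃ x))))))))))): 0.64 ≤ 1, so result = 1
(x ⊃ (y ⊃ (y ⊃ (¬w ⊃ (z ⊃ (w ⊃ (x ⊃ (x ⊃ (w ⊃ (x ⊃ (¬z ⊃ (¬y ⊃ x)))))))))))): 0.53 ≤ 1, so result = 1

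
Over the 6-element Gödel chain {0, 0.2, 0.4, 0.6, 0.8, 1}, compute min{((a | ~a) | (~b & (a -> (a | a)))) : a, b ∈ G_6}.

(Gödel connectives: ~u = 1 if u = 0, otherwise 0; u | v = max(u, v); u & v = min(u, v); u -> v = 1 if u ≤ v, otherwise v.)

0.20

The minimum is attained at a = 0.2, b = 0.2:
  ~a: Gödel ¬ of 0.2 = 0 (operand ≠ 0)
  (a | ~a) = max(0.2, 0) = 0.2
  ~b: Gödel ¬ of 0.2 = 0 (operand ≠ 0)
  (a | a) = max(0.2, 0.2) = 0.2
  (a -> (a | a)): 0.2 ≤ 0.2, so result = 1
  (~b & (a -> (a | a))) = min(0, 1) = 0
  ((a | ~a) | (~b & (a -> (a | a)))) = max(0.2, 0) = 0.2
Checking all 36 assignments confirms none give a value below 0.20.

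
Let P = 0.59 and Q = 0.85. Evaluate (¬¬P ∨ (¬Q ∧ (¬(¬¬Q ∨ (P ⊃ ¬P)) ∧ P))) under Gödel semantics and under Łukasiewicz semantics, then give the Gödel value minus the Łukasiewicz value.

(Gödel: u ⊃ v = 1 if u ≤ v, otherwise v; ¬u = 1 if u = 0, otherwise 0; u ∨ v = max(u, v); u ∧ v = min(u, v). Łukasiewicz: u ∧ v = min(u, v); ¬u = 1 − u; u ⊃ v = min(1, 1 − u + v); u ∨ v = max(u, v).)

Gödel evaluation:
  ¬P: Gödel ¬ of 0.59 = 0 (operand ≠ 0)
  ¬¬P: Gödel ¬ of 0 = 1 (operand is 0)
  ¬Q: Gödel ¬ of 0.85 = 0 (operand ≠ 0)
  ¬Q: Gödel ¬ of 0.85 = 0 (operand ≠ 0)
  ¬¬Q: Gödel ¬ of 0 = 1 (operand is 0)
  ¬P: Gödel ¬ of 0.59 = 0 (operand ≠ 0)
  (P ⊃ ¬P): 0.59 > 0, so result = 0
  (¬¬Q ∨ (P ⊃ ¬P)) = max(1, 0) = 1
  ¬(¬¬Q ∨ (P ⊃ ¬P)): Gödel ¬ of 1 = 0 (operand ≠ 0)
  (¬(¬¬Q ∨ (P ⊃ ¬P)) ∧ P) = min(0, 0.59) = 0
  (¬Q ∧ (¬(¬¬Q ∨ (P ⊃ ¬P)) ∧ P)) = min(0, 0) = 0
  (¬¬P ∨ (¬Q ∧ (¬(¬¬Q ∨ (P ⊃ ¬P)) ∧ P))) = max(1, 0) = 1
  Gödel value = 1
Łukasiewicz evaluation:
  ¬P: Łukasiewicz ¬ gives 1 − 0.59 = 0.41
  ¬¬P: Łukasiewicz ¬ gives 1 − 0.41 = 0.59
  ¬Q: Łukasiewicz ¬ gives 1 − 0.85 = 0.15
  ¬Q: Łukasiewicz ¬ gives 1 − 0.85 = 0.15
  ¬¬Q: Łukasiewicz ¬ gives 1 − 0.15 = 0.85
  ¬P: Łukasiewicz ¬ gives 1 − 0.59 = 0.41
  (P ⊃ ¬P): min(1, 1 − 0.59 + 0.41) = 0.82
  (¬¬Q ∨ (P ⊃ ¬P)) = max(0.85, 0.82) = 0.85
  ¬(¬¬Q ∨ (P ⊃ ¬P)): Łukasiewicz ¬ gives 1 − 0.85 = 0.15
  (¬(¬¬Q ∨ (P ⊃ ¬P)) ∧ P) = min(0.15, 0.59) = 0.15
  (¬Q ∧ (¬(¬¬Q ∨ (P ⊃ ¬P)) ∧ P)) = min(0.15, 0.15) = 0.15
  (¬¬P ∨ (¬Q ∧ (¬(¬¬Q ∨ (P ⊃ ¬P)) ∧ P))) = max(0.59, 0.15) = 0.59
  Łukasiewicz value = 0.59
Difference: 1 − 0.59 = 0.41

0.41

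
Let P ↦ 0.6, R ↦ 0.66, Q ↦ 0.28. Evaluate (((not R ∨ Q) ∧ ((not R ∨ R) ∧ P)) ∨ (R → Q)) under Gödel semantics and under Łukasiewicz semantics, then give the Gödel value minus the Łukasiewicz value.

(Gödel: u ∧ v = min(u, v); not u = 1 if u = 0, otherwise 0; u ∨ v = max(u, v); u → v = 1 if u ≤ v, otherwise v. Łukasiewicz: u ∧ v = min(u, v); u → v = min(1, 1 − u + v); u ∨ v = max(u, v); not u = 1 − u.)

-0.34

Gödel evaluation:
  not R: Gödel ¬ of 0.66 = 0 (operand ≠ 0)
  (not R ∨ Q) = max(0, 0.28) = 0.28
  not R: Gödel ¬ of 0.66 = 0 (operand ≠ 0)
  (not R ∨ R) = max(0, 0.66) = 0.66
  ((not R ∨ R) ∧ P) = min(0.66, 0.6) = 0.6
  ((not R ∨ Q) ∧ ((not R ∨ R) ∧ P)) = min(0.28, 0.6) = 0.28
  (R → Q): 0.66 > 0.28, so result = 0.28
  (((not R ∨ Q) ∧ ((not R ∨ R) ∧ P)) ∨ (R → Q)) = max(0.28, 0.28) = 0.28
  Gödel value = 0.28
Łukasiewicz evaluation:
  not R: Łukasiewicz ¬ gives 1 − 0.66 = 0.34
  (not R ∨ Q) = max(0.34, 0.28) = 0.34
  not R: Łukasiewicz ¬ gives 1 − 0.66 = 0.34
  (not R ∨ R) = max(0.34, 0.66) = 0.66
  ((not R ∨ R) ∧ P) = min(0.66, 0.6) = 0.6
  ((not R ∨ Q) ∧ ((not R ∨ R) ∧ P)) = min(0.34, 0.6) = 0.34
  (R → Q): min(1, 1 − 0.66 + 0.28) = 0.62
  (((not R ∨ Q) ∧ ((not R ∨ R) ∧ P)) ∨ (R → Q)) = max(0.34, 0.62) = 0.62
  Łukasiewicz value = 0.62
Difference: 0.28 − 0.62 = -0.34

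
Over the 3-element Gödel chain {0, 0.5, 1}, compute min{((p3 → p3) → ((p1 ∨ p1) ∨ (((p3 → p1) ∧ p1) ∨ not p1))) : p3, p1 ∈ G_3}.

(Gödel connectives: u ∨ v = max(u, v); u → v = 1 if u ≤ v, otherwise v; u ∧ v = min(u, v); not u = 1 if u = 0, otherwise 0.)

The minimum is attained at p3 = 0, p1 = 0.5:
  (p3 → p3): 0 ≤ 0, so result = 1
  (p1 ∨ p1) = max(0.5, 0.5) = 0.5
  (p3 → p1): 0 ≤ 0.5, so result = 1
  ((p3 → p1) ∧ p1) = min(1, 0.5) = 0.5
  not p1: Gödel ¬ of 0.5 = 0 (operand ≠ 0)
  (((p3 → p1) ∧ p1) ∨ not p1) = max(0.5, 0) = 0.5
  ((p1 ∨ p1) ∨ (((p3 → p1) ∧ p1) ∨ not p1)) = max(0.5, 0.5) = 0.5
  ((p3 → p3) → ((p1 ∨ p1) ∨ (((p3 → p1) ∧ p1) ∨ not p1))): 1 > 0.5, so result = 0.5
Checking all 9 assignments confirms none give a value below 0.50.

0.50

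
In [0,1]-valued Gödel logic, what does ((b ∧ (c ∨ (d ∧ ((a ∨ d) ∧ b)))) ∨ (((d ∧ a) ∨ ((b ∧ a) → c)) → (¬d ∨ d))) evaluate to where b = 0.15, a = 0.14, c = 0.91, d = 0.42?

(a ∨ d) = max(0.14, 0.42) = 0.42
((a ∨ d) ∧ b) = min(0.42, 0.15) = 0.15
(d ∧ ((a ∨ d) ∧ b)) = min(0.42, 0.15) = 0.15
(c ∨ (d ∧ ((a ∨ d) ∧ b))) = max(0.91, 0.15) = 0.91
(b ∧ (c ∨ (d ∧ ((a ∨ d) ∧ b)))) = min(0.15, 0.91) = 0.15
(d ∧ a) = min(0.42, 0.14) = 0.14
(b ∧ a) = min(0.15, 0.14) = 0.14
((b ∧ a) → c): 0.14 ≤ 0.91, so result = 1
((d ∧ a) ∨ ((b ∧ a) → c)) = max(0.14, 1) = 1
¬d: Gödel ¬ of 0.42 = 0 (operand ≠ 0)
(¬d ∨ d) = max(0, 0.42) = 0.42
(((d ∧ a) ∨ ((b ∧ a) → c)) → (¬d ∨ d)): 1 > 0.42, so result = 0.42
((b ∧ (c ∨ (d ∧ ((a ∨ d) ∧ b)))) ∨ (((d ∧ a) ∨ ((b ∧ a) → c)) → (¬d ∨ d))) = max(0.15, 0.42) = 0.42

0.42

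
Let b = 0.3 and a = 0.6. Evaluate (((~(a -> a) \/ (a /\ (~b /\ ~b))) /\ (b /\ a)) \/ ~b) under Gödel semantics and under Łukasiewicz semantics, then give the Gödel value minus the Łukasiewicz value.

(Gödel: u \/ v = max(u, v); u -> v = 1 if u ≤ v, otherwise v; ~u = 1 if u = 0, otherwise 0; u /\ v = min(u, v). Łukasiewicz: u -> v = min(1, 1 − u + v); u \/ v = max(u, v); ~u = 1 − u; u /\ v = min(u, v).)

-0.70

Gödel evaluation:
  (a -> a): 0.6 ≤ 0.6, so result = 1
  ~(a -> a): Gödel ¬ of 1 = 0 (operand ≠ 0)
  ~b: Gödel ¬ of 0.3 = 0 (operand ≠ 0)
  ~b: Gödel ¬ of 0.3 = 0 (operand ≠ 0)
  (~b /\ ~b) = min(0, 0) = 0
  (a /\ (~b /\ ~b)) = min(0.6, 0) = 0
  (~(a -> a) \/ (a /\ (~b /\ ~b))) = max(0, 0) = 0
  (b /\ a) = min(0.3, 0.6) = 0.3
  ((~(a -> a) \/ (a /\ (~b /\ ~b))) /\ (b /\ a)) = min(0, 0.3) = 0
  ~b: Gödel ¬ of 0.3 = 0 (operand ≠ 0)
  (((~(a -> a) \/ (a /\ (~b /\ ~b))) /\ (b /\ a)) \/ ~b) = max(0, 0) = 0
  Gödel value = 0
Łukasiewicz evaluation:
  (a -> a): min(1, 1 − 0.6 + 0.6) = 1
  ~(a -> a): Łukasiewicz ¬ gives 1 − 1 = 0
  ~b: Łukasiewicz ¬ gives 1 − 0.3 = 0.7
  ~b: Łukasiewicz ¬ gives 1 − 0.3 = 0.7
  (~b /\ ~b) = min(0.7, 0.7) = 0.7
  (a /\ (~b /\ ~b)) = min(0.6, 0.7) = 0.6
  (~(a -> a) \/ (a /\ (~b /\ ~b))) = max(0, 0.6) = 0.6
  (b /\ a) = min(0.3, 0.6) = 0.3
  ((~(a -> a) \/ (a /\ (~b /\ ~b))) /\ (b /\ a)) = min(0.6, 0.3) = 0.3
  ~b: Łukasiewicz ¬ gives 1 − 0.3 = 0.7
  (((~(a -> a) \/ (a /\ (~b /\ ~b))) /\ (b /\ a)) \/ ~b) = max(0.3, 0.7) = 0.7
  Łukasiewicz value = 0.7
Difference: 0 − 0.7 = -0.70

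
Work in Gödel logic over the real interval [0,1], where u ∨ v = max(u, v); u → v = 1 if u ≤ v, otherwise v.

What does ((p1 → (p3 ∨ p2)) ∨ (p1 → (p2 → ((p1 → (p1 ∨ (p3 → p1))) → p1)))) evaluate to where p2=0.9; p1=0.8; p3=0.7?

1.00

(p3 ∨ p2) = max(0.7, 0.9) = 0.9
(p1 → (p3 ∨ p2)): 0.8 ≤ 0.9, so result = 1
(p3 → p1): 0.7 ≤ 0.8, so result = 1
(p1 ∨ (p3 → p1)) = max(0.8, 1) = 1
(p1 → (p1 ∨ (p3 → p1))): 0.8 ≤ 1, so result = 1
((p1 → (p1 ∨ (p3 → p1))) → p1): 1 > 0.8, so result = 0.8
(p2 → ((p1 → (p1 ∨ (p3 → p1))) → p1)): 0.9 > 0.8, so result = 0.8
(p1 → (p2 → ((p1 → (p1 ∨ (p3 → p1))) → p1))): 0.8 ≤ 0.8, so result = 1
((p1 → (p3 ∨ p2)) ∨ (p1 → (p2 → ((p1 → (p1 ∨ (p3 → p1))) → p1)))) = max(1, 1) = 1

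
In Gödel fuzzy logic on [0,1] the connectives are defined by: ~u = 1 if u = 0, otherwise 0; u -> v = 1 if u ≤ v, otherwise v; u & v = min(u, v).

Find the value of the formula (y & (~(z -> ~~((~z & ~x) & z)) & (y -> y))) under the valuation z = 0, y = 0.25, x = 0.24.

0.00

~z: Gödel ¬ of 0 = 1 (operand is 0)
~x: Gödel ¬ of 0.24 = 0 (operand ≠ 0)
(~z & ~x) = min(1, 0) = 0
((~z & ~x) & z) = min(0, 0) = 0
~((~z & ~x) & z): Gödel ¬ of 0 = 1 (operand is 0)
~~((~z & ~x) & z): Gödel ¬ of 1 = 0 (operand ≠ 0)
(z -> ~~((~z & ~x) & z)): 0 ≤ 0, so result = 1
~(z -> ~~((~z & ~x) & z)): Gödel ¬ of 1 = 0 (operand ≠ 0)
(y -> y): 0.25 ≤ 0.25, so result = 1
(~(z -> ~~((~z & ~x) & z)) & (y -> y)) = min(0, 1) = 0
(y & (~(z -> ~~((~z & ~x) & z)) & (y -> y))) = min(0.25, 0) = 0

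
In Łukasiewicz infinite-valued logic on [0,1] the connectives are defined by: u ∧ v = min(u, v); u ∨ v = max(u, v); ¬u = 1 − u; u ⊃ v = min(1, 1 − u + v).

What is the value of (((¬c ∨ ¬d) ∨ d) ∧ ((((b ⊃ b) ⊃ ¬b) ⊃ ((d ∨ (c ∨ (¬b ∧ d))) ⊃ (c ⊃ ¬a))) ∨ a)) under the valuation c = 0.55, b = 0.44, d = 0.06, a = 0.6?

0.94

¬c: Łukasiewicz ¬ gives 1 − 0.55 = 0.45
¬d: Łukasiewicz ¬ gives 1 − 0.06 = 0.94
(¬c ∨ ¬d) = max(0.45, 0.94) = 0.94
((¬c ∨ ¬d) ∨ d) = max(0.94, 0.06) = 0.94
(b ⊃ b): min(1, 1 − 0.44 + 0.44) = 1
¬b: Łukasiewicz ¬ gives 1 − 0.44 = 0.56
((b ⊃ b) ⊃ ¬b): min(1, 1 − 1 + 0.56) = 0.56
¬b: Łukasiewicz ¬ gives 1 − 0.44 = 0.56
(¬b ∧ d) = min(0.56, 0.06) = 0.06
(c ∨ (¬b ∧ d)) = max(0.55, 0.06) = 0.55
(d ∨ (c ∨ (¬b ∧ d))) = max(0.06, 0.55) = 0.55
¬a: Łukasiewicz ¬ gives 1 − 0.6 = 0.4
(c ⊃ ¬a): min(1, 1 − 0.55 + 0.4) = 0.85
((d ∨ (c ∨ (¬b ∧ d))) ⊃ (c ⊃ ¬a)): min(1, 1 − 0.55 + 0.85) = 1
(((b ⊃ b) ⊃ ¬b) ⊃ ((d ∨ (c ∨ (¬b ∧ d))) ⊃ (c ⊃ ¬a))): min(1, 1 − 0.56 + 1) = 1
((((b ⊃ b) ⊃ ¬b) ⊃ ((d ∨ (c ∨ (¬b ∧ d))) ⊃ (c ⊃ ¬a))) ∨ a) = max(1, 0.6) = 1
(((¬c ∨ ¬d) ∨ d) ∧ ((((b ⊃ b) ⊃ ¬b) ⊃ ((d ∨ (c ∨ (¬b ∧ d))) ⊃ (c ⊃ ¬a))) ∨ a)) = min(0.94, 1) = 0.94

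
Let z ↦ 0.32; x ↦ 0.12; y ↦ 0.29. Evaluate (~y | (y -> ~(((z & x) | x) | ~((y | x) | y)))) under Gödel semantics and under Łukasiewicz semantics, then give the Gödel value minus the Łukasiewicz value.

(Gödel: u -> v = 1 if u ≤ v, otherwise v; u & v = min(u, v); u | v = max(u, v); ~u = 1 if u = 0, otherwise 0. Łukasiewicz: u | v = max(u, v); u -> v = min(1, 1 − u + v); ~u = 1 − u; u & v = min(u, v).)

Gödel evaluation:
  ~y: Gödel ¬ of 0.29 = 0 (operand ≠ 0)
  (z & x) = min(0.32, 0.12) = 0.12
  ((z & x) | x) = max(0.12, 0.12) = 0.12
  (y | x) = max(0.29, 0.12) = 0.29
  ((y | x) | y) = max(0.29, 0.29) = 0.29
  ~((y | x) | y): Gödel ¬ of 0.29 = 0 (operand ≠ 0)
  (((z & x) | x) | ~((y | x) | y)) = max(0.12, 0) = 0.12
  ~(((z & x) | x) | ~((y | x) | y)): Gödel ¬ of 0.12 = 0 (operand ≠ 0)
  (y -> ~(((z & x) | x) | ~((y | x) | y))): 0.29 > 0, so result = 0
  (~y | (y -> ~(((z & x) | x) | ~((y | x) | y)))) = max(0, 0) = 0
  Gödel value = 0
Łukasiewicz evaluation:
  ~y: Łukasiewicz ¬ gives 1 − 0.29 = 0.71
  (z & x) = min(0.32, 0.12) = 0.12
  ((z & x) | x) = max(0.12, 0.12) = 0.12
  (y | x) = max(0.29, 0.12) = 0.29
  ((y | x) | y) = max(0.29, 0.29) = 0.29
  ~((y | x) | y): Łukasiewicz ¬ gives 1 − 0.29 = 0.71
  (((z & x) | x) | ~((y | x) | y)) = max(0.12, 0.71) = 0.71
  ~(((z & x) | x) | ~((y | x) | y)): Łukasiewicz ¬ gives 1 − 0.71 = 0.29
  (y -> ~(((z & x) | x) | ~((y | x) | y))): min(1, 1 − 0.29 + 0.29) = 1
  (~y | (y -> ~(((z & x) | x) | ~((y | x) | y)))) = max(0.71, 1) = 1
  Łukasiewicz value = 1
Difference: 0 − 1 = -1.00

-1.00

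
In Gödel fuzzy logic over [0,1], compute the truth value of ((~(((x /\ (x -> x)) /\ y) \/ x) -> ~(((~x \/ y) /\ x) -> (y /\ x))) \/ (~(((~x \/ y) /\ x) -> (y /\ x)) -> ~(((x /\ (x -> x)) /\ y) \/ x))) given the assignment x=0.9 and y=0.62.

(x -> x): 0.9 ≤ 0.9, so result = 1
(x /\ (x -> x)) = min(0.9, 1) = 0.9
((x /\ (x -> x)) /\ y) = min(0.9, 0.62) = 0.62
(((x /\ (x -> x)) /\ y) \/ x) = max(0.62, 0.9) = 0.9
~(((x /\ (x -> x)) /\ y) \/ x): Gödel ¬ of 0.9 = 0 (operand ≠ 0)
~x: Gödel ¬ of 0.9 = 0 (operand ≠ 0)
(~x \/ y) = max(0, 0.62) = 0.62
((~x \/ y) /\ x) = min(0.62, 0.9) = 0.62
(y /\ x) = min(0.62, 0.9) = 0.62
(((~x \/ y) /\ x) -> (y /\ x)): 0.62 ≤ 0.62, so result = 1
~(((~x \/ y) /\ x) -> (y /\ x)): Gödel ¬ of 1 = 0 (operand ≠ 0)
(~(((x /\ (x -> x)) /\ y) \/ x) -> ~(((~x \/ y) /\ x) -> (y /\ x))): 0 ≤ 0, so result = 1
~x: Gödel ¬ of 0.9 = 0 (operand ≠ 0)
(~x \/ y) = max(0, 0.62) = 0.62
((~x \/ y) /\ x) = min(0.62, 0.9) = 0.62
(y /\ x) = min(0.62, 0.9) = 0.62
(((~x \/ y) /\ x) -> (y /\ x)): 0.62 ≤ 0.62, so result = 1
~(((~x \/ y) /\ x) -> (y /\ x)): Gödel ¬ of 1 = 0 (operand ≠ 0)
(x -> x): 0.9 ≤ 0.9, so result = 1
(x /\ (x -> x)) = min(0.9, 1) = 0.9
((x /\ (x -> x)) /\ y) = min(0.9, 0.62) = 0.62
(((x /\ (x -> x)) /\ y) \/ x) = max(0.62, 0.9) = 0.9
~(((x /\ (x -> x)) /\ y) \/ x): Gödel ¬ of 0.9 = 0 (operand ≠ 0)
(~(((~x \/ y) /\ x) -> (y /\ x)) -> ~(((x /\ (x -> x)) /\ y) \/ x)): 0 ≤ 0, so result = 1
((~(((x /\ (x -> x)) /\ y) \/ x) -> ~(((~x \/ y) /\ x) -> (y /\ x))) \/ (~(((~x \/ y) /\ x) -> (y /\ x)) -> ~(((x /\ (x -> x)) /\ y) \/ x))) = max(1, 1) = 1

1.00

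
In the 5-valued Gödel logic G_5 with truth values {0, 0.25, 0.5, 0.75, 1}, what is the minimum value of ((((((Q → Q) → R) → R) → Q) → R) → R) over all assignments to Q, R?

0.00

The minimum is attained at Q = 0, R = 0:
  (Q → Q): 0 ≤ 0, so result = 1
  ((Q → Q) → R): 1 > 0, so result = 0
  (((Q → Q) → R) → R): 0 ≤ 0, so result = 1
  ((((Q → Q) → R) → R) → Q): 1 > 0, so result = 0
  (((((Q → Q) → R) → R) → Q) → R): 0 ≤ 0, so result = 1
  ((((((Q → Q) → R) → R) → Q) → R) → R): 1 > 0, so result = 0
Checking all 25 assignments confirms none give a value below 0.00.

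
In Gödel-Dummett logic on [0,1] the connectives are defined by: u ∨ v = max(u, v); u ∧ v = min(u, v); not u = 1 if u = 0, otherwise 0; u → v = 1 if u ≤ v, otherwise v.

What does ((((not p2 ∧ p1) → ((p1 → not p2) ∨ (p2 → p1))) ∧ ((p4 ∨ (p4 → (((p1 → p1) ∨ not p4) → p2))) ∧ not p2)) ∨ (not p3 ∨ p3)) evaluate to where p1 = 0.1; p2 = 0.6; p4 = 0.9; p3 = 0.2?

not p2: Gödel ¬ of 0.6 = 0 (operand ≠ 0)
(not p2 ∧ p1) = min(0, 0.1) = 0
not p2: Gödel ¬ of 0.6 = 0 (operand ≠ 0)
(p1 → not p2): 0.1 > 0, so result = 0
(p2 → p1): 0.6 > 0.1, so result = 0.1
((p1 → not p2) ∨ (p2 → p1)) = max(0, 0.1) = 0.1
((not p2 ∧ p1) → ((p1 → not p2) ∨ (p2 → p1))): 0 ≤ 0.1, so result = 1
(p1 → p1): 0.1 ≤ 0.1, so result = 1
not p4: Gödel ¬ of 0.9 = 0 (operand ≠ 0)
((p1 → p1) ∨ not p4) = max(1, 0) = 1
(((p1 → p1) ∨ not p4) → p2): 1 > 0.6, so result = 0.6
(p4 → (((p1 → p1) ∨ not p4) → p2)): 0.9 > 0.6, so result = 0.6
(p4 ∨ (p4 → (((p1 → p1) ∨ not p4) → p2))) = max(0.9, 0.6) = 0.9
not p2: Gödel ¬ of 0.6 = 0 (operand ≠ 0)
((p4 ∨ (p4 → (((p1 → p1) ∨ not p4) → p2))) ∧ not p2) = min(0.9, 0) = 0
(((not p2 ∧ p1) → ((p1 → not p2) ∨ (p2 → p1))) ∧ ((p4 ∨ (p4 → (((p1 → p1) ∨ not p4) → p2))) ∧ not p2)) = min(1, 0) = 0
not p3: Gödel ¬ of 0.2 = 0 (operand ≠ 0)
(not p3 ∨ p3) = max(0, 0.2) = 0.2
((((not p2 ∧ p1) → ((p1 → not p2) ∨ (p2 → p1))) ∧ ((p4 ∨ (p4 → (((p1 → p1) ∨ not p4) → p2))) ∧ not p2)) ∨ (not p3 ∨ p3)) = max(0, 0.2) = 0.2

0.20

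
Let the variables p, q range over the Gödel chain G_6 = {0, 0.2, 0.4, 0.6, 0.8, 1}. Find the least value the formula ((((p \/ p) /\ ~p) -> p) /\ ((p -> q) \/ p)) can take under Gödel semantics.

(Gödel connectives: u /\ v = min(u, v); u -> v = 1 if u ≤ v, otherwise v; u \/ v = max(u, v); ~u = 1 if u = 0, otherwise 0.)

0.20

The minimum is attained at p = 0.2, q = 0:
  (p \/ p) = max(0.2, 0.2) = 0.2
  ~p: Gödel ¬ of 0.2 = 0 (operand ≠ 0)
  ((p \/ p) /\ ~p) = min(0.2, 0) = 0
  (((p \/ p) /\ ~p) -> p): 0 ≤ 0.2, so result = 1
  (p -> q): 0.2 > 0, so result = 0
  ((p -> q) \/ p) = max(0, 0.2) = 0.2
  ((((p \/ p) /\ ~p) -> p) /\ ((p -> q) \/ p)) = min(1, 0.2) = 0.2
Checking all 36 assignments confirms none give a value below 0.20.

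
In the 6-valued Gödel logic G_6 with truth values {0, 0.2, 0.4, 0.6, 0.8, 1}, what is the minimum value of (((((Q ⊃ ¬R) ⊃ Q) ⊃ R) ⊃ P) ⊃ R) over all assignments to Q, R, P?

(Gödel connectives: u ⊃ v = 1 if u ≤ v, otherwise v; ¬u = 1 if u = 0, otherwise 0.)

0.00

The minimum is attained at Q = 0, R = 0, P = 0.2:
  ¬R: Gödel ¬ of 0 = 1 (operand is 0)
  (Q ⊃ ¬R): 0 ≤ 1, so result = 1
  ((Q ⊃ ¬R) ⊃ Q): 1 > 0, so result = 0
  (((Q ⊃ ¬R) ⊃ Q) ⊃ R): 0 ≤ 0, so result = 1
  ((((Q ⊃ ¬R) ⊃ Q) ⊃ R) ⊃ P): 1 > 0.2, so result = 0.2
  (((((Q ⊃ ¬R) ⊃ Q) ⊃ R) ⊃ P) ⊃ R): 0.2 > 0, so result = 0
Checking all 216 assignments confirms none give a value below 0.00.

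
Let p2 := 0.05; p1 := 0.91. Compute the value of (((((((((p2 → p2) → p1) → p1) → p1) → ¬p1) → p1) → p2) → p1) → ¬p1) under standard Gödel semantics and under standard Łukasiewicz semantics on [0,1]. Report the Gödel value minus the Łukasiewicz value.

-0.09

Gödel evaluation:
  (p2 → p2): 0.05 ≤ 0.05, so result = 1
  ((p2 → p2) → p1): 1 > 0.91, so result = 0.91
  (((p2 → p2) → p1) → p1): 0.91 ≤ 0.91, so result = 1
  ((((p2 → p2) → p1) → p1) → p1): 1 > 0.91, so result = 0.91
  ¬p1: Gödel ¬ of 0.91 = 0 (operand ≠ 0)
  (((((p2 → p2) → p1) → p1) → p1) → ¬p1): 0.91 > 0, so result = 0
  ((((((p2 → p2) → p1) → p1) → p1) → ¬p1) → p1): 0 ≤ 0.91, so result = 1
  (((((((p2 → p2) → p1) → p1) → p1) → ¬p1) → p1) → p2): 1 > 0.05, so result = 0.05
  ((((((((p2 → p2) → p1) → p1) → p1) → ¬p1) → p1) → p2) → p1): 0.05 ≤ 0.91, so result = 1
  ¬p1: Gödel ¬ of 0.91 = 0 (operand ≠ 0)
  (((((((((p2 → p2) → p1) → p1) → p1) → ¬p1) → p1) → p2) → p1) → ¬p1): 1 > 0, so result = 0
  Gödel value = 0
Łukasiewicz evaluation:
  (p2 → p2): min(1, 1 − 0.05 + 0.05) = 1
  ((p2 → p2) → p1): min(1, 1 − 1 + 0.91) = 0.91
  (((p2 → p2) → p1) → p1): min(1, 1 − 0.91 + 0.91) = 1
  ((((p2 → p2) → p1) → p1) → p1): min(1, 1 − 1 + 0.91) = 0.91
  ¬p1: Łukasiewicz ¬ gives 1 − 0.91 = 0.09
  (((((p2 → p2) → p1) → p1) → p1) → ¬p1): min(1, 1 − 0.91 + 0.09) = 0.18
  ((((((p2 → p2) → p1) → p1) → p1) → ¬p1) → p1): min(1, 1 − 0.18 + 0.91) = 1
  (((((((p2 → p2) → p1) → p1) → p1) → ¬p1) → p1) → p2): min(1, 1 − 1 + 0.05) = 0.05
  ((((((((p2 → p2) → p1) → p1) → p1) → ¬p1) → p1) → p2) → p1): min(1, 1 − 0.05 + 0.91) = 1
  ¬p1: Łukasiewicz ¬ gives 1 − 0.91 = 0.09
  (((((((((p2 → p2) → p1) → p1) → p1) → ¬p1) → p1) → p2) → p1) → ¬p1): min(1, 1 − 1 + 0.09) = 0.09
  Łukasiewicz value = 0.09
Difference: 0 − 0.09 = -0.09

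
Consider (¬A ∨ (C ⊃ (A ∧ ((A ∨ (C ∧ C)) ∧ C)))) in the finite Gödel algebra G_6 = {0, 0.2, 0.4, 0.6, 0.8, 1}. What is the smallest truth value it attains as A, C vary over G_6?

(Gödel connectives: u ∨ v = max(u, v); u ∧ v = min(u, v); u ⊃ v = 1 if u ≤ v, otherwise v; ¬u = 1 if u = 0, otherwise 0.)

The minimum is attained at A = 0.2, C = 0.4:
  ¬A: Gödel ¬ of 0.2 = 0 (operand ≠ 0)
  (C ∧ C) = min(0.4, 0.4) = 0.4
  (A ∨ (C ∧ C)) = max(0.2, 0.4) = 0.4
  ((A ∨ (C ∧ C)) ∧ C) = min(0.4, 0.4) = 0.4
  (A ∧ ((A ∨ (C ∧ C)) ∧ C)) = min(0.2, 0.4) = 0.2
  (C ⊃ (A ∧ ((A ∨ (C ∧ C)) ∧ C))): 0.4 > 0.2, so result = 0.2
  (¬A ∨ (C ⊃ (A ∧ ((A ∨ (C ∧ C)) ∧ C)))) = max(0, 0.2) = 0.2
Checking all 36 assignments confirms none give a value below 0.20.

0.20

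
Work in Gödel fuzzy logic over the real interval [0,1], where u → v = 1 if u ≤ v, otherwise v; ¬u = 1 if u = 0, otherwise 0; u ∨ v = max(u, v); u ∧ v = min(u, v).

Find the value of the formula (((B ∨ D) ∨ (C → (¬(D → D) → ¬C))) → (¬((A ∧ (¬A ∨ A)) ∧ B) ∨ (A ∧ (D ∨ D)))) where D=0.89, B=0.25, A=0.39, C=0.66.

0.39

(B ∨ D) = max(0.25, 0.89) = 0.89
(D → D): 0.89 ≤ 0.89, so result = 1
¬(D → D): Gödel ¬ of 1 = 0 (operand ≠ 0)
¬C: Gödel ¬ of 0.66 = 0 (operand ≠ 0)
(¬(D → D) → ¬C): 0 ≤ 0, so result = 1
(C → (¬(D → D) → ¬C)): 0.66 ≤ 1, so result = 1
((B ∨ D) ∨ (C → (¬(D → D) → ¬C))) = max(0.89, 1) = 1
¬A: Gödel ¬ of 0.39 = 0 (operand ≠ 0)
(¬A ∨ A) = max(0, 0.39) = 0.39
(A ∧ (¬A ∨ A)) = min(0.39, 0.39) = 0.39
((A ∧ (¬A ∨ A)) ∧ B) = min(0.39, 0.25) = 0.25
¬((A ∧ (¬A ∨ A)) ∧ B): Gödel ¬ of 0.25 = 0 (operand ≠ 0)
(D ∨ D) = max(0.89, 0.89) = 0.89
(A ∧ (D ∨ D)) = min(0.39, 0.89) = 0.39
(¬((A ∧ (¬A ∨ A)) ∧ B) ∨ (A ∧ (D ∨ D))) = max(0, 0.39) = 0.39
(((B ∨ D) ∨ (C → (¬(D → D) → ¬C))) → (¬((A ∧ (¬A ∨ A)) ∧ B) ∨ (A ∧ (D ∨ D)))): 1 > 0.39, so result = 0.39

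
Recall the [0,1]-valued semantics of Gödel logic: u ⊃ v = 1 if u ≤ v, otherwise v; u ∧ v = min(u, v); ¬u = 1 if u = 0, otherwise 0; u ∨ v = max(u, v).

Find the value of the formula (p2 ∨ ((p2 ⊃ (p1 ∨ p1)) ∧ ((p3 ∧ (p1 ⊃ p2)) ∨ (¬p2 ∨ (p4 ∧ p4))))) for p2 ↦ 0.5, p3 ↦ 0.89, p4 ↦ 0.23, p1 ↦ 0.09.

0.50

(p1 ∨ p1) = max(0.09, 0.09) = 0.09
(p2 ⊃ (p1 ∨ p1)): 0.5 > 0.09, so result = 0.09
(p1 ⊃ p2): 0.09 ≤ 0.5, so result = 1
(p3 ∧ (p1 ⊃ p2)) = min(0.89, 1) = 0.89
¬p2: Gödel ¬ of 0.5 = 0 (operand ≠ 0)
(p4 ∧ p4) = min(0.23, 0.23) = 0.23
(¬p2 ∨ (p4 ∧ p4)) = max(0, 0.23) = 0.23
((p3 ∧ (p1 ⊃ p2)) ∨ (¬p2 ∨ (p4 ∧ p4))) = max(0.89, 0.23) = 0.89
((p2 ⊃ (p1 ∨ p1)) ∧ ((p3 ∧ (p1 ⊃ p2)) ∨ (¬p2 ∨ (p4 ∧ p4)))) = min(0.09, 0.89) = 0.09
(p2 ∨ ((p2 ⊃ (p1 ∨ p1)) ∧ ((p3 ∧ (p1 ⊃ p2)) ∨ (¬p2 ∨ (p4 ∧ p4))))) = max(0.5, 0.09) = 0.5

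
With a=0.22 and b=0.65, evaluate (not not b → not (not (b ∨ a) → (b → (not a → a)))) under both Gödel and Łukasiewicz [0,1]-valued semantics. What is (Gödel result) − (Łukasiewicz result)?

Gödel evaluation:
  not b: Gödel ¬ of 0.65 = 0 (operand ≠ 0)
  not not b: Gödel ¬ of 0 = 1 (operand is 0)
  (b ∨ a) = max(0.65, 0.22) = 0.65
  not (b ∨ a): Gödel ¬ of 0.65 = 0 (operand ≠ 0)
  not a: Gödel ¬ of 0.22 = 0 (operand ≠ 0)
  (not a → a): 0 ≤ 0.22, so result = 1
  (b → (not a → a)): 0.65 ≤ 1, so result = 1
  (not (b ∨ a) → (b → (not a → a))): 0 ≤ 1, so result = 1
  not (not (b ∨ a) → (b → (not a → a))): Gödel ¬ of 1 = 0 (operand ≠ 0)
  (not not b → not (not (b ∨ a) → (b → (not a → a)))): 1 > 0, so result = 0
  Gödel value = 0
Łukasiewicz evaluation:
  not b: Łukasiewicz ¬ gives 1 − 0.65 = 0.35
  not not b: Łukasiewicz ¬ gives 1 − 0.35 = 0.65
  (b ∨ a) = max(0.65, 0.22) = 0.65
  not (b ∨ a): Łukasiewicz ¬ gives 1 − 0.65 = 0.35
  not a: Łukasiewicz ¬ gives 1 − 0.22 = 0.78
  (not a → a): min(1, 1 − 0.78 + 0.22) = 0.44
  (b → (not a → a)): min(1, 1 − 0.65 + 0.44) = 0.79
  (not (b ∨ a) → (b → (not a → a))): min(1, 1 − 0.35 + 0.79) = 1
  not (not (b ∨ a) → (b → (not a → a))): Łukasiewicz ¬ gives 1 − 1 = 0
  (not not b → not (not (b ∨ a) → (b → (not a → a)))): min(1, 1 − 0.65 + 0) = 0.35
  Łukasiewicz value = 0.35
Difference: 0 − 0.35 = -0.35

-0.35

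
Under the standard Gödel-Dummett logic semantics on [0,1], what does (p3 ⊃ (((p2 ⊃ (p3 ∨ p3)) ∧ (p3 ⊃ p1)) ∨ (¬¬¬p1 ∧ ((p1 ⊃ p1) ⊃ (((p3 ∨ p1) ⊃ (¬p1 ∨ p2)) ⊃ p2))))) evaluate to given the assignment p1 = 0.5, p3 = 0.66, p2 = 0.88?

0.50

(p3 ∨ p3) = max(0.66, 0.66) = 0.66
(p2 ⊃ (p3 ∨ p3)): 0.88 > 0.66, so result = 0.66
(p3 ⊃ p1): 0.66 > 0.5, so result = 0.5
((p2 ⊃ (p3 ∨ p3)) ∧ (p3 ⊃ p1)) = min(0.66, 0.5) = 0.5
¬p1: Gödel ¬ of 0.5 = 0 (operand ≠ 0)
¬¬p1: Gödel ¬ of 0 = 1 (operand is 0)
¬¬¬p1: Gödel ¬ of 1 = 0 (operand ≠ 0)
(p1 ⊃ p1): 0.5 ≤ 0.5, so result = 1
(p3 ∨ p1) = max(0.66, 0.5) = 0.66
¬p1: Gödel ¬ of 0.5 = 0 (operand ≠ 0)
(¬p1 ∨ p2) = max(0, 0.88) = 0.88
((p3 ∨ p1) ⊃ (¬p1 ∨ p2)): 0.66 ≤ 0.88, so result = 1
(((p3 ∨ p1) ⊃ (¬p1 ∨ p2)) ⊃ p2): 1 > 0.88, so result = 0.88
((p1 ⊃ p1) ⊃ (((p3 ∨ p1) ⊃ (¬p1 ∨ p2)) ⊃ p2)): 1 > 0.88, so result = 0.88
(¬¬¬p1 ∧ ((p1 ⊃ p1) ⊃ (((p3 ∨ p1) ⊃ (¬p1 ∨ p2)) ⊃ p2))) = min(0, 0.88) = 0
(((p2 ⊃ (p3 ∨ p3)) ∧ (p3 ⊃ p1)) ∨ (¬¬¬p1 ∧ ((p1 ⊃ p1) ⊃ (((p3 ∨ p1) ⊃ (¬p1 ∨ p2)) ⊃ p2)))) = max(0.5, 0) = 0.5
(p3 ⊃ (((p2 ⊃ (p3 ∨ p3)) ∧ (p3 ⊃ p1)) ∨ (¬¬¬p1 ∧ ((p1 ⊃ p1) ⊃ (((p3 ∨ p1) ⊃ (¬p1 ∨ p2)) ⊃ p2))))): 0.66 > 0.5, so result = 0.5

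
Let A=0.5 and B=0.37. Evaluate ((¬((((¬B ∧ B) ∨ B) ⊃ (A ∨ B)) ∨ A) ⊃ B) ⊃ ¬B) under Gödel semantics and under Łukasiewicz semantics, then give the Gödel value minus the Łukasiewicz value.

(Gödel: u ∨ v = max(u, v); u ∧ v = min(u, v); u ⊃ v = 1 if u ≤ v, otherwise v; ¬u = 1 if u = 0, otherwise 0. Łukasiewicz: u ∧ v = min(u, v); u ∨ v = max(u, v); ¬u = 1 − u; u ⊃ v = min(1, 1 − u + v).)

-0.63

Gödel evaluation:
  ¬B: Gödel ¬ of 0.37 = 0 (operand ≠ 0)
  (¬B ∧ B) = min(0, 0.37) = 0
  ((¬B ∧ B) ∨ B) = max(0, 0.37) = 0.37
  (A ∨ B) = max(0.5, 0.37) = 0.5
  (((¬B ∧ B) ∨ B) ⊃ (A ∨ B)): 0.37 ≤ 0.5, so result = 1
  ((((¬B ∧ B) ∨ B) ⊃ (A ∨ B)) ∨ A) = max(1, 0.5) = 1
  ¬((((¬B ∧ B) ∨ B) ⊃ (A ∨ B)) ∨ A): Gödel ¬ of 1 = 0 (operand ≠ 0)
  (¬((((¬B ∧ B) ∨ B) ⊃ (A ∨ B)) ∨ A) ⊃ B): 0 ≤ 0.37, so result = 1
  ¬B: Gödel ¬ of 0.37 = 0 (operand ≠ 0)
  ((¬((((¬B ∧ B) ∨ B) ⊃ (A ∨ B)) ∨ A) ⊃ B) ⊃ ¬B): 1 > 0, so result = 0
  Gödel value = 0
Łukasiewicz evaluation:
  ¬B: Łukasiewicz ¬ gives 1 − 0.37 = 0.63
  (¬B ∧ B) = min(0.63, 0.37) = 0.37
  ((¬B ∧ B) ∨ B) = max(0.37, 0.37) = 0.37
  (A ∨ B) = max(0.5, 0.37) = 0.5
  (((¬B ∧ B) ∨ B) ⊃ (A ∨ B)): min(1, 1 − 0.37 + 0.5) = 1
  ((((¬B ∧ B) ∨ B) ⊃ (A ∨ B)) ∨ A) = max(1, 0.5) = 1
  ¬((((¬B ∧ B) ∨ B) ⊃ (A ∨ B)) ∨ A): Łukasiewicz ¬ gives 1 − 1 = 0
  (¬((((¬B ∧ B) ∨ B) ⊃ (A ∨ B)) ∨ A) ⊃ B): min(1, 1 − 0 + 0.37) = 1
  ¬B: Łukasiewicz ¬ gives 1 − 0.37 = 0.63
  ((¬((((¬B ∧ B) ∨ B) ⊃ (A ∨ B)) ∨ A) ⊃ B) ⊃ ¬B): min(1, 1 − 1 + 0.63) = 0.63
  Łukasiewicz value = 0.63
Difference: 0 − 0.63 = -0.63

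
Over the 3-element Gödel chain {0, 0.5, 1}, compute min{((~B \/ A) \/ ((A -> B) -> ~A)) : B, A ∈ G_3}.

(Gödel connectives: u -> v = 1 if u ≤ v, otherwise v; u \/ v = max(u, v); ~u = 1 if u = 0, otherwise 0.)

The minimum is attained at B = 0.5, A = 0.5:
  ~B: Gödel ¬ of 0.5 = 0 (operand ≠ 0)
  (~B \/ A) = max(0, 0.5) = 0.5
  (A -> B): 0.5 ≤ 0.5, so result = 1
  ~A: Gödel ¬ of 0.5 = 0 (operand ≠ 0)
  ((A -> B) -> ~A): 1 > 0, so result = 0
  ((~B \/ A) \/ ((A -> B) -> ~A)) = max(0.5, 0) = 0.5
Checking all 9 assignments confirms none give a value below 0.50.

0.50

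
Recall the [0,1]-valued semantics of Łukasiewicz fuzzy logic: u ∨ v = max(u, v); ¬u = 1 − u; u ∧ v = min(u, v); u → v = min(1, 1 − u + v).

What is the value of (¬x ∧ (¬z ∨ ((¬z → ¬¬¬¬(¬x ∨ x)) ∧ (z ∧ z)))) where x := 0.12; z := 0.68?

¬x: Łukasiewicz ¬ gives 1 − 0.12 = 0.88
¬z: Łukasiewicz ¬ gives 1 − 0.68 = 0.32
¬z: Łukasiewicz ¬ gives 1 − 0.68 = 0.32
¬x: Łukasiewicz ¬ gives 1 − 0.12 = 0.88
(¬x ∨ x) = max(0.88, 0.12) = 0.88
¬(¬x ∨ x): Łukasiewicz ¬ gives 1 − 0.88 = 0.12
¬¬(¬x ∨ x): Łukasiewicz ¬ gives 1 − 0.12 = 0.88
¬¬¬(¬x ∨ x): Łukasiewicz ¬ gives 1 − 0.88 = 0.12
¬¬¬¬(¬x ∨ x): Łukasiewicz ¬ gives 1 − 0.12 = 0.88
(¬z → ¬¬¬¬(¬x ∨ x)): min(1, 1 − 0.32 + 0.88) = 1
(z ∧ z) = min(0.68, 0.68) = 0.68
((¬z → ¬¬¬¬(¬x ∨ x)) ∧ (z ∧ z)) = min(1, 0.68) = 0.68
(¬z ∨ ((¬z → ¬¬¬¬(¬x ∨ x)) ∧ (z ∧ z))) = max(0.32, 0.68) = 0.68
(¬x ∧ (¬z ∨ ((¬z → ¬¬¬¬(¬x ∨ x)) ∧ (z ∧ z)))) = min(0.88, 0.68) = 0.68

0.68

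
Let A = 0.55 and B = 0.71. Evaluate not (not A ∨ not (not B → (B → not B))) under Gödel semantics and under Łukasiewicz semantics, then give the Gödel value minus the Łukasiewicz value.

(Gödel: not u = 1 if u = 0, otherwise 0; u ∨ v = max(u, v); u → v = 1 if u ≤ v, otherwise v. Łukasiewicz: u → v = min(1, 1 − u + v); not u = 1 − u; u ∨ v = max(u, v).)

0.45

Gödel evaluation:
  not A: Gödel ¬ of 0.55 = 0 (operand ≠ 0)
  not B: Gödel ¬ of 0.71 = 0 (operand ≠ 0)
  not B: Gödel ¬ of 0.71 = 0 (operand ≠ 0)
  (B → not B): 0.71 > 0, so result = 0
  (not B → (B → not B)): 0 ≤ 0, so result = 1
  not (not B → (B → not B)): Gödel ¬ of 1 = 0 (operand ≠ 0)
  (not A ∨ not (not B → (B → not B))) = max(0, 0) = 0
  not (not A ∨ not (not B → (B → not B))): Gödel ¬ of 0 = 1 (operand is 0)
  Gödel value = 1
Łukasiewicz evaluation:
  not A: Łukasiewicz ¬ gives 1 − 0.55 = 0.45
  not B: Łukasiewicz ¬ gives 1 − 0.71 = 0.29
  not B: Łukasiewicz ¬ gives 1 − 0.71 = 0.29
  (B → not B): min(1, 1 − 0.71 + 0.29) = 0.58
  (not B → (B → not B)): min(1, 1 − 0.29 + 0.58) = 1
  not (not B → (B → not B)): Łukasiewicz ¬ gives 1 − 1 = 0
  (not A ∨ not (not B → (B → not B))) = max(0.45, 0) = 0.45
  not (not A ∨ not (not B → (B → not B))): Łukasiewicz ¬ gives 1 − 0.45 = 0.55
  Łukasiewicz value = 0.55
Difference: 1 − 0.55 = 0.45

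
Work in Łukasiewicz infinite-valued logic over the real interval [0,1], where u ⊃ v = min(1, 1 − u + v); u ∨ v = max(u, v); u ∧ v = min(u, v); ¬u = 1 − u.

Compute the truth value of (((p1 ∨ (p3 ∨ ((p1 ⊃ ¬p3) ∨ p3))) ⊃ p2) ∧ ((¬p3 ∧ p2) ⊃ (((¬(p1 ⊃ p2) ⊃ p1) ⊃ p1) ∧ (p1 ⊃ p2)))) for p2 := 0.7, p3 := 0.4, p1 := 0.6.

¬p3: Łukasiewicz ¬ gives 1 − 0.4 = 0.6
(p1 ⊃ ¬p3): min(1, 1 − 0.6 + 0.6) = 1
((p1 ⊃ ¬p3) ∨ p3) = max(1, 0.4) = 1
(p3 ∨ ((p1 ⊃ ¬p3) ∨ p3)) = max(0.4, 1) = 1
(p1 ∨ (p3 ∨ ((p1 ⊃ ¬p3) ∨ p3))) = max(0.6, 1) = 1
((p1 ∨ (p3 ∨ ((p1 ⊃ ¬p3) ∨ p3))) ⊃ p2): min(1, 1 − 1 + 0.7) = 0.7
¬p3: Łukasiewicz ¬ gives 1 − 0.4 = 0.6
(¬p3 ∧ p2) = min(0.6, 0.7) = 0.6
(p1 ⊃ p2): min(1, 1 − 0.6 + 0.7) = 1
¬(p1 ⊃ p2): Łukasiewicz ¬ gives 1 − 1 = 0
(¬(p1 ⊃ p2) ⊃ p1): min(1, 1 − 0 + 0.6) = 1
((¬(p1 ⊃ p2) ⊃ p1) ⊃ p1): min(1, 1 − 1 + 0.6) = 0.6
(p1 ⊃ p2): min(1, 1 − 0.6 + 0.7) = 1
(((¬(p1 ⊃ p2) ⊃ p1) ⊃ p1) ∧ (p1 ⊃ p2)) = min(0.6, 1) = 0.6
((¬p3 ∧ p2) ⊃ (((¬(p1 ⊃ p2) ⊃ p1) ⊃ p1) ∧ (p1 ⊃ p2))): min(1, 1 − 0.6 + 0.6) = 1
(((p1 ∨ (p3 ∨ ((p1 ⊃ ¬p3) ∨ p3))) ⊃ p2) ∧ ((¬p3 ∧ p2) ⊃ (((¬(p1 ⊃ p2) ⊃ p1) ⊃ p1) ∧ (p1 ⊃ p2)))) = min(0.7, 1) = 0.7

0.70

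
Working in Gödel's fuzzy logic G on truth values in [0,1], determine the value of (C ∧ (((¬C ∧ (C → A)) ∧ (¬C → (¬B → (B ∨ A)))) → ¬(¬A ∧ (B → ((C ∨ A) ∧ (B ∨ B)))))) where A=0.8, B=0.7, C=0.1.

0.10

¬C: Gödel ¬ of 0.1 = 0 (operand ≠ 0)
(C → A): 0.1 ≤ 0.8, so result = 1
(¬C ∧ (C → A)) = min(0, 1) = 0
¬C: Gödel ¬ of 0.1 = 0 (operand ≠ 0)
¬B: Gödel ¬ of 0.7 = 0 (operand ≠ 0)
(B ∨ A) = max(0.7, 0.8) = 0.8
(¬B → (B ∨ A)): 0 ≤ 0.8, so result = 1
(¬C → (¬B → (B ∨ A))): 0 ≤ 1, so result = 1
((¬C ∧ (C → A)) ∧ (¬C → (¬B → (B ∨ A)))) = min(0, 1) = 0
¬A: Gödel ¬ of 0.8 = 0 (operand ≠ 0)
(C ∨ A) = max(0.1, 0.8) = 0.8
(B ∨ B) = max(0.7, 0.7) = 0.7
((C ∨ A) ∧ (B ∨ B)) = min(0.8, 0.7) = 0.7
(B → ((C ∨ A) ∧ (B ∨ B))): 0.7 ≤ 0.7, so result = 1
(¬A ∧ (B → ((C ∨ A) ∧ (B ∨ B)))) = min(0, 1) = 0
¬(¬A ∧ (B → ((C ∨ A) ∧ (B ∨ B)))): Gödel ¬ of 0 = 1 (operand is 0)
(((¬C ∧ (C → A)) ∧ (¬C → (¬B → (B ∨ A)))) → ¬(¬A ∧ (B → ((C ∨ A) ∧ (B ∨ B))))): 0 ≤ 1, so result = 1
(C ∧ (((¬C ∧ (C → A)) ∧ (¬C → (¬B → (B ∨ A)))) → ¬(¬A ∧ (B → ((C ∨ A) ∧ (B ∨ B)))))) = min(0.1, 1) = 0.1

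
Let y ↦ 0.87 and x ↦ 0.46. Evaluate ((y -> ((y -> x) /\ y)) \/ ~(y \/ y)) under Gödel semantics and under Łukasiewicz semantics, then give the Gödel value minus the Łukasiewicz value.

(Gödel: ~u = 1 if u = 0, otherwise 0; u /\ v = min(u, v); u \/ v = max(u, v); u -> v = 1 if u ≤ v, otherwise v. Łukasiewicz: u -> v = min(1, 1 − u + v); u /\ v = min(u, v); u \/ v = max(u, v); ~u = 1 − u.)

Gödel evaluation:
  (y -> x): 0.87 > 0.46, so result = 0.46
  ((y -> x) /\ y) = min(0.46, 0.87) = 0.46
  (y -> ((y -> x) /\ y)): 0.87 > 0.46, so result = 0.46
  (y \/ y) = max(0.87, 0.87) = 0.87
  ~(y \/ y): Gödel ¬ of 0.87 = 0 (operand ≠ 0)
  ((y -> ((y -> x) /\ y)) \/ ~(y \/ y)) = max(0.46, 0) = 0.46
  Gödel value = 0.46
Łukasiewicz evaluation:
  (y -> x): min(1, 1 − 0.87 + 0.46) = 0.59
  ((y -> x) /\ y) = min(0.59, 0.87) = 0.59
  (y -> ((y -> x) /\ y)): min(1, 1 − 0.87 + 0.59) = 0.72
  (y \/ y) = max(0.87, 0.87) = 0.87
  ~(y \/ y): Łukasiewicz ¬ gives 1 − 0.87 = 0.13
  ((y -> ((y -> x) /\ y)) \/ ~(y \/ y)) = max(0.72, 0.13) = 0.72
  Łukasiewicz value = 0.72
Difference: 0.46 − 0.72 = -0.26

-0.26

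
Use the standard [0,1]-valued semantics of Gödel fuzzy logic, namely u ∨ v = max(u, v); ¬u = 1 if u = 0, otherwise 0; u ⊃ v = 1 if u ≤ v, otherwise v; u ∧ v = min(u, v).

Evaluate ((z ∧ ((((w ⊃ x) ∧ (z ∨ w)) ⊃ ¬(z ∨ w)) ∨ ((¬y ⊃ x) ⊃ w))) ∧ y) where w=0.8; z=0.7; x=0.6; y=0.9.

(w ⊃ x): 0.8 > 0.6, so result = 0.6
(z ∨ w) = max(0.7, 0.8) = 0.8
((w ⊃ x) ∧ (z ∨ w)) = min(0.6, 0.8) = 0.6
(z ∨ w) = max(0.7, 0.8) = 0.8
¬(z ∨ w): Gödel ¬ of 0.8 = 0 (operand ≠ 0)
(((w ⊃ x) ∧ (z ∨ w)) ⊃ ¬(z ∨ w)): 0.6 > 0, so result = 0
¬y: Gödel ¬ of 0.9 = 0 (operand ≠ 0)
(¬y ⊃ x): 0 ≤ 0.6, so result = 1
((¬y ⊃ x) ⊃ w): 1 > 0.8, so result = 0.8
((((w ⊃ x) ∧ (z ∨ w)) ⊃ ¬(z ∨ w)) ∨ ((¬y ⊃ x) ⊃ w)) = max(0, 0.8) = 0.8
(z ∧ ((((w ⊃ x) ∧ (z ∨ w)) ⊃ ¬(z ∨ w)) ∨ ((¬y ⊃ x) ⊃ w))) = min(0.7, 0.8) = 0.7
((z ∧ ((((w ⊃ x) ∧ (z ∨ w)) ⊃ ¬(z ∨ w)) ∨ ((¬y ⊃ x) ⊃ w))) ∧ y) = min(0.7, 0.9) = 0.7

0.70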